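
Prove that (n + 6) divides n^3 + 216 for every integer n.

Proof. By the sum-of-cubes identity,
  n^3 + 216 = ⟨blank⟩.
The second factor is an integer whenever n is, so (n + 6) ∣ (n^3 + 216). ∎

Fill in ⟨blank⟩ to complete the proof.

(n + 6)(n^2 - 6n + 36)

Polynomial division of n^3 + 216 by n + 6 leaves remainder 0 and quotient n^2 - 6n + 36.
Hence n^3 + 216 = (n + 6)(n^2 - 6n + 36).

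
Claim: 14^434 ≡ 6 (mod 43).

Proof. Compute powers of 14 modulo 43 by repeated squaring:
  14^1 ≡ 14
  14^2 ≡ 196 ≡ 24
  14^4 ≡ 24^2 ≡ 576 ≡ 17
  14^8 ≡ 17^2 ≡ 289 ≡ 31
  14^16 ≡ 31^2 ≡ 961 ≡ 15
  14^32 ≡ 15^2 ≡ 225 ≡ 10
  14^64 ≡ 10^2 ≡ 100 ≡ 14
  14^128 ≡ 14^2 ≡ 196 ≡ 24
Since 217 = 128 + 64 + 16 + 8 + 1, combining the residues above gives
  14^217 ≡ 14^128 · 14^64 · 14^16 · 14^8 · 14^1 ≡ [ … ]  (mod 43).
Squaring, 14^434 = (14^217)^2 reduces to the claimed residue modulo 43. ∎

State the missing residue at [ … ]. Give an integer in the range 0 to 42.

14^128 · 14^64 · 14^16 · 14^8 · 14^1 ≡ 24 · 14 · 15 · 31 · 14 = 2187360.
2187360 mod 43 = 36, so 14^217 ≡ 36 (mod 43).

36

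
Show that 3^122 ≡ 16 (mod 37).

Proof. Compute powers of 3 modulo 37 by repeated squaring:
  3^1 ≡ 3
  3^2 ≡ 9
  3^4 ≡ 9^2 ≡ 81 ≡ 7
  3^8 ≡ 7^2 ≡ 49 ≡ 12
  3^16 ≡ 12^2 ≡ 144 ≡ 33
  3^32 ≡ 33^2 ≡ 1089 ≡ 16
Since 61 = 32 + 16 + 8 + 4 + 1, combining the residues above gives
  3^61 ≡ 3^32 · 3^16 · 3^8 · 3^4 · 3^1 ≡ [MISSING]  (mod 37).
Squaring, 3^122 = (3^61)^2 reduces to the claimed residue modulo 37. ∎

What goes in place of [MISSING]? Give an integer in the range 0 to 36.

4

3^32 · 3^16 · 3^8 · 3^4 · 3^1 ≡ 16 · 33 · 12 · 7 · 3 = 133056.
133056 mod 37 = 4, so 3^61 ≡ 4 (mod 37).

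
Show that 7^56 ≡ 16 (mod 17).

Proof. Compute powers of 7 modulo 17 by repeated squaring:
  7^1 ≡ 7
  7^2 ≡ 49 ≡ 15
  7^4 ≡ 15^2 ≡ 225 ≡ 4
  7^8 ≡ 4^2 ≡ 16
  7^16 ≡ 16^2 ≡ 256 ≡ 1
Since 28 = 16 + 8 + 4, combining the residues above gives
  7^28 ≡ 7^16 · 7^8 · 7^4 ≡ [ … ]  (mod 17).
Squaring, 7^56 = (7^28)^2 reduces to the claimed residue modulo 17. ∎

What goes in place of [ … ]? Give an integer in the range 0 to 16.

Multiply the listed residues: 1 · 16 · 4 = 16 → 64.
Reducing modulo 17: 64 = 3·17 + 13, so 7^28 ≡ 13.

13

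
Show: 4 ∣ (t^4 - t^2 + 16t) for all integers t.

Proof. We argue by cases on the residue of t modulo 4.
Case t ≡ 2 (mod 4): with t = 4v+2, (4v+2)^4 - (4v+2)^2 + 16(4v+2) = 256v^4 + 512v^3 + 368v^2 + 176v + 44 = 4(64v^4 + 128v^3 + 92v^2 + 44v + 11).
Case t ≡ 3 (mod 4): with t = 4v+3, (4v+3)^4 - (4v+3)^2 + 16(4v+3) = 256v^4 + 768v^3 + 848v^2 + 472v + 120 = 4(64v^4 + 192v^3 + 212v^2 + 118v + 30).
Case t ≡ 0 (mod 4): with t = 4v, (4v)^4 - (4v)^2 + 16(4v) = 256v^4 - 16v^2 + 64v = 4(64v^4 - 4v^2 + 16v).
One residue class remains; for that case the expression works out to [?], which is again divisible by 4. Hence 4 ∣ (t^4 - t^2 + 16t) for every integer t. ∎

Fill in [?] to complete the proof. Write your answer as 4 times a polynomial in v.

The residues treated are {2, 3, 0}, so the missing case is t ≡ 1 (mod 4); write t = 4v+1.
Then (4v+1)^4 - (4v+1)^2 + 16(4v+1) = 256v^4 + 256v^3 + 80v^2 + 72v + 16 = 4(64v^4 + 64v^3 + 20v^2 + 18v + 4).

4(64v^4 + 64v^3 + 20v^2 + 18v + 4)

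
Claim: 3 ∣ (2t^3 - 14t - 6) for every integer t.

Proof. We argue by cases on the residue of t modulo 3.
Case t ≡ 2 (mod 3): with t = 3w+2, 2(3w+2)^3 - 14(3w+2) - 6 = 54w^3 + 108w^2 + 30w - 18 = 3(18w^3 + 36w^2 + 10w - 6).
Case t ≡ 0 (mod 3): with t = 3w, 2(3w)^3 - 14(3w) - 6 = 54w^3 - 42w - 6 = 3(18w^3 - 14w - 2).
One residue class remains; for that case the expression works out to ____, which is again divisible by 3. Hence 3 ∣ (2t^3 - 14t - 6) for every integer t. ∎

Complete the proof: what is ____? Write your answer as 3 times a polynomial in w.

3(18w^3 + 18w^2 - 8w - 6)

The residues treated are {2, 0}, so the missing case is t ≡ 1 (mod 3); write t = 3w+1.
Then 2(3w+1)^3 - 14(3w+1) - 6 = 54w^3 + 54w^2 - 24w - 18 = 3(18w^3 + 18w^2 - 8w - 6).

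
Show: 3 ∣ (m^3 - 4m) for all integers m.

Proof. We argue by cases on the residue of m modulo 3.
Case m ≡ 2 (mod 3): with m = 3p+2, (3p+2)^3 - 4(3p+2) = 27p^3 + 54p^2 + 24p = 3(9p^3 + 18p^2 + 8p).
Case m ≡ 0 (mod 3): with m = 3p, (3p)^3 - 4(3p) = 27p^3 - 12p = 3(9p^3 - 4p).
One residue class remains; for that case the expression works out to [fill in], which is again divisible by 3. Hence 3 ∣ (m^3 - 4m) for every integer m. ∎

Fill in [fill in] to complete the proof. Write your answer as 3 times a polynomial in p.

Only m ≡ 1 (mod 3) is unaccounted for. Put m = 3p+1:
(3p+1)^3 - 4(3p+1) expands to 27p^3 + 27p^2 - 3p - 3,
and factoring out 3 leaves 3(9p^3 + 9p^2 - p - 1).

3(9p^3 + 9p^2 - p - 1)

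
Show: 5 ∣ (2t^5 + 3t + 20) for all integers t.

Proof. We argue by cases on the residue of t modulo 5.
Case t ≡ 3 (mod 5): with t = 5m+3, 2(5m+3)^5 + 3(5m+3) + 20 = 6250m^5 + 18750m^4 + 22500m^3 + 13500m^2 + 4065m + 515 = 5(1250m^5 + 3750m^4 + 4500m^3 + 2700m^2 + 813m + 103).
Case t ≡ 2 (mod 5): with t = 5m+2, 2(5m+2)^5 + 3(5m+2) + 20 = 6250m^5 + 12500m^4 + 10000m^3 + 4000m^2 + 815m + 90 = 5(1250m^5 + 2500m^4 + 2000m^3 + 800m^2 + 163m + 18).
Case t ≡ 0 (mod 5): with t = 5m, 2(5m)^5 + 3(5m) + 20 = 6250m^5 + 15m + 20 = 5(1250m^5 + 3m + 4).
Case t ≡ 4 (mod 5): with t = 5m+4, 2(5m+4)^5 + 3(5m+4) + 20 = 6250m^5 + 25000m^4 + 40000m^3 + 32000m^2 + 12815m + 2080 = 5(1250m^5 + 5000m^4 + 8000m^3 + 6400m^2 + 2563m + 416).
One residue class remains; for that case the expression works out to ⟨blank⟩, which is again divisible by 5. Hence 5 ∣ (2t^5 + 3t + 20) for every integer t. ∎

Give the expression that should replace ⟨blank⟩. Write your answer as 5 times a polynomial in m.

5(1250m^5 + 1250m^4 + 500m^3 + 100m^2 + 13m + 5)

Only t ≡ 1 (mod 5) is unaccounted for. Put t = 5m+1:
2(5m+1)^5 + 3(5m+1) + 20 expands to 6250m^5 + 6250m^4 + 2500m^3 + 500m^2 + 65m + 25,
and factoring out 5 leaves 5(1250m^5 + 1250m^4 + 500m^3 + 100m^2 + 13m + 5).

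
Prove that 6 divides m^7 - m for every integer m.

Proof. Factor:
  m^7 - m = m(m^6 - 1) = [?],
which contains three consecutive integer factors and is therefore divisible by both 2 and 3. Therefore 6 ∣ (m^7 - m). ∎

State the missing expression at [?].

m^6 - 1 = (m^2 - 1)(m^4 + m^2 + 1), and m^2 - 1 = (m-1)(m+1).
So m(m^6 - 1) = (m - 1)m(m + 1)(m^4 + m^2 + 1).

(m - 1)m(m + 1)(m^4 + m^2 + 1)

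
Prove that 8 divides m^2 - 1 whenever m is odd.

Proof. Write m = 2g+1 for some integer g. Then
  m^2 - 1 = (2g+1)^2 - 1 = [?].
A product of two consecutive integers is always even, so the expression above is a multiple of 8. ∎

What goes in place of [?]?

(2g+1)^2 - 1 = 4g^2 + 4g + 1 - 1 = 4g^2 + 4g = 4g(g+1).
Since g and g+1 are consecutive, g(g+1) is even, and 4·(even) is a multiple of 8.

4g(g + 1)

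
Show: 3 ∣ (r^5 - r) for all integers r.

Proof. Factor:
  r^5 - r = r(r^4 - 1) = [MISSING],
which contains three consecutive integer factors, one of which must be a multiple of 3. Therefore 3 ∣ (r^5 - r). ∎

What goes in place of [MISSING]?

r^4 - 1 = (r^2 - 1)(r^2 + 1), and r^2 - 1 = (r-1)(r+1).
So r(r^4 - 1) = (r - 1)r(r + 1)(r^2 + 1).

(r - 1)r(r + 1)(r^2 + 1)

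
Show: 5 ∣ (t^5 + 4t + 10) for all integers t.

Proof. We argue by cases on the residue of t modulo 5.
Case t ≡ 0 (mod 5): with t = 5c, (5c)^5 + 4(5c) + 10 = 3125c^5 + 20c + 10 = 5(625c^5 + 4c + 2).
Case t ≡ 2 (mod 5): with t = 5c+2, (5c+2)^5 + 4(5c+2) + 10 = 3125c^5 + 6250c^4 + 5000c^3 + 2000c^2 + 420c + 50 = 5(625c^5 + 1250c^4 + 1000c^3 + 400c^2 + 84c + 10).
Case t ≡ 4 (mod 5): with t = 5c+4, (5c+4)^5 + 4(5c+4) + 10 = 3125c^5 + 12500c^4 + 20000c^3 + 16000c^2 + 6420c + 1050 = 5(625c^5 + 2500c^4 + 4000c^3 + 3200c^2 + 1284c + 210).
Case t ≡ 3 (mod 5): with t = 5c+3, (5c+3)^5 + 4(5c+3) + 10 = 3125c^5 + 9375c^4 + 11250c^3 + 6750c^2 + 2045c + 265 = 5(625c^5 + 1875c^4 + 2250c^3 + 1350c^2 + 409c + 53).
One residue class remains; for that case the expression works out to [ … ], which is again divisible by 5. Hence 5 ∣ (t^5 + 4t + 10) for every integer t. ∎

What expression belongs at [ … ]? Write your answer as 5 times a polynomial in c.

The residues treated are {0, 2, 4, 3}, so the missing case is t ≡ 1 (mod 5); write t = 5c+1.
Then (5c+1)^5 + 4(5c+1) + 10 = 3125c^5 + 3125c^4 + 1250c^3 + 250c^2 + 45c + 15 = 5(625c^5 + 625c^4 + 250c^3 + 50c^2 + 9c + 3).

5(625c^5 + 625c^4 + 250c^3 + 50c^2 + 9c + 3)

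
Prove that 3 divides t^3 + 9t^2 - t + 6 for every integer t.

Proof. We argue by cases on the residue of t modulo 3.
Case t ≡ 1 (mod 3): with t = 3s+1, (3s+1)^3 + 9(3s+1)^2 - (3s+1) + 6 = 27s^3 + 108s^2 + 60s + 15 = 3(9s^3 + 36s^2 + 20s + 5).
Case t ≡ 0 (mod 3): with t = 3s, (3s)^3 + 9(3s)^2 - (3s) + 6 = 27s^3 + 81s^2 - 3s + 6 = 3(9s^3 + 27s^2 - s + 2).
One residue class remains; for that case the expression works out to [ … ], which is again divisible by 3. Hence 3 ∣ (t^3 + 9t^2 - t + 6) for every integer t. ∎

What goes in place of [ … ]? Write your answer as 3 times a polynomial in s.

The residues treated are {1, 0}, so the missing case is t ≡ 2 (mod 3); write t = 3s+2.
Then (3s+2)^3 + 9(3s+2)^2 - (3s+2) + 6 = 27s^3 + 135s^2 + 141s + 48 = 3(9s^3 + 45s^2 + 47s + 16).

3(9s^3 + 45s^2 + 47s + 16)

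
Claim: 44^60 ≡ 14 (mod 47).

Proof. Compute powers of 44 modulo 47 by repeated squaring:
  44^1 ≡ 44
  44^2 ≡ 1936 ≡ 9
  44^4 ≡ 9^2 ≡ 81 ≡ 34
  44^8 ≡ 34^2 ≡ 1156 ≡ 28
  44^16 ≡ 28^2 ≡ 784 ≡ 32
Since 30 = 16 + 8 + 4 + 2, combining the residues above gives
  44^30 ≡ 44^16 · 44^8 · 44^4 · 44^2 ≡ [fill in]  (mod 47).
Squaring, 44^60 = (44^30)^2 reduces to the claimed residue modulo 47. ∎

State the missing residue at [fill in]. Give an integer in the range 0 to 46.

Multiply the listed residues: 32 · 28 · 34 · 9 = 896 → 30464 → 274176.
Reducing modulo 47: 274176 = 5833·47 + 25, so 44^30 ≡ 25.

25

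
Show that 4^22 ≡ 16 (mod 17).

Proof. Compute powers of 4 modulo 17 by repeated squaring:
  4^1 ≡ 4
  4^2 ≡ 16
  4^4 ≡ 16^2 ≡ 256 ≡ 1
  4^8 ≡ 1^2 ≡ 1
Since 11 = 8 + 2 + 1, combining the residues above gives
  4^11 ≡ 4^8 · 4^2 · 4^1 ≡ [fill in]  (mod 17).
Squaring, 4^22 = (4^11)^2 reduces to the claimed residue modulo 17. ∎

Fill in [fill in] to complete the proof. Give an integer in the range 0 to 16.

4^8 · 4^2 · 4^1 ≡ 1 · 16 · 4 = 64.
64 mod 17 = 13, so 4^11 ≡ 13 (mod 17).

13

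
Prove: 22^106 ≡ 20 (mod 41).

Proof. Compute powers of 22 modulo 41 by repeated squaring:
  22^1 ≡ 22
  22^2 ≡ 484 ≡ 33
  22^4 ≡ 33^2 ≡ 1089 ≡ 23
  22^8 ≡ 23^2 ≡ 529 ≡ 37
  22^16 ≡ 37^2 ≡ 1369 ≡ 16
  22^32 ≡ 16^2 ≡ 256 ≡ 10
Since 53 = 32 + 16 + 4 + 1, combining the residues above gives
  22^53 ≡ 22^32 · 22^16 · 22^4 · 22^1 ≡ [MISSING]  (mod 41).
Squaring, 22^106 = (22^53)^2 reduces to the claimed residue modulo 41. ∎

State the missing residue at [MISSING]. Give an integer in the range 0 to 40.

Multiply the listed residues: 10 · 16 · 23 · 22 = 160 → 3680 → 80960.
Reducing modulo 41: 80960 = 1974·41 + 26, so 22^53 ≡ 26.

26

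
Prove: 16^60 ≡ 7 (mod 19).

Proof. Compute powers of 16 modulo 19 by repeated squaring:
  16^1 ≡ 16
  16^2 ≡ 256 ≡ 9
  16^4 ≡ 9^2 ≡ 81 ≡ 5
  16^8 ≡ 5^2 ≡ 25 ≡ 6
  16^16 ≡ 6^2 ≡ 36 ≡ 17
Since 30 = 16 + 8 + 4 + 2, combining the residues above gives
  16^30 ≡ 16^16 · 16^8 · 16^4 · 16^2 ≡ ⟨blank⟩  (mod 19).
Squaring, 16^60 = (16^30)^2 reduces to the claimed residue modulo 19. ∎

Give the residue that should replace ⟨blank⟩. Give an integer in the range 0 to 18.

Multiply the listed residues: 17 · 6 · 5 · 9 = 102 → 510 → 4590.
Reducing modulo 19: 4590 = 241·19 + 11, so 16^30 ≡ 11.

11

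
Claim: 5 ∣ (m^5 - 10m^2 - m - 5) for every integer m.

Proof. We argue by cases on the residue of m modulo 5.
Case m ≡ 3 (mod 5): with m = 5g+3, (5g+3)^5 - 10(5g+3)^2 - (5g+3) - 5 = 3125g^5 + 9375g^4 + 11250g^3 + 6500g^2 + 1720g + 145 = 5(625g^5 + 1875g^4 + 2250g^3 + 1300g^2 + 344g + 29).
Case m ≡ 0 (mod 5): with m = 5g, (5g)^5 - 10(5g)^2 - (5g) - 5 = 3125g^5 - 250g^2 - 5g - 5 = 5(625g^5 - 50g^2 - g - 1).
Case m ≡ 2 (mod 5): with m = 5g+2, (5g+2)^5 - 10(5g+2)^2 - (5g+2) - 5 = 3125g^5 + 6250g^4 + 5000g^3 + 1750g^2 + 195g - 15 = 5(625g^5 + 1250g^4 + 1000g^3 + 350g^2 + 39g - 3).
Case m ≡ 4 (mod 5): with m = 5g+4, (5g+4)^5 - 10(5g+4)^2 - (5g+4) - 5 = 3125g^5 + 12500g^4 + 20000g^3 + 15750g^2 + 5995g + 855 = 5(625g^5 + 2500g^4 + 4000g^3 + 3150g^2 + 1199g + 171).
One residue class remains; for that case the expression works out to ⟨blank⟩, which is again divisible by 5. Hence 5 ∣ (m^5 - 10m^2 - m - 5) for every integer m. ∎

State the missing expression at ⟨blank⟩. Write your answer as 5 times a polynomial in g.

5(625g^5 + 625g^4 + 250g^3 - 16g - 3)

Only m ≡ 1 (mod 5) is unaccounted for. Put m = 5g+1:
(5g+1)^5 - 10(5g+1)^2 - (5g+1) - 5 expands to 3125g^5 + 3125g^4 + 1250g^3 - 80g - 15,
and factoring out 5 leaves 5(625g^5 + 625g^4 + 250g^3 - 16g - 3).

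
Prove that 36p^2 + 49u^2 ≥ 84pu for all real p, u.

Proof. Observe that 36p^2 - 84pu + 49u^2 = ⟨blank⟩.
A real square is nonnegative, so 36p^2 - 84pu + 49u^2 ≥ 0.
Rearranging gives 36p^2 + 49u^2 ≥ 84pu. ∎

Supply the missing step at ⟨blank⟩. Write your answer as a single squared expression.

(6p - 7u)^2

The leading and trailing coefficients are 6^2 and 7^2, and 84 = 2·6·7, so the trinomial is (6p - 7u)^2.
Hence 36p^2 - 84pu + 49u^2 ≥ 0.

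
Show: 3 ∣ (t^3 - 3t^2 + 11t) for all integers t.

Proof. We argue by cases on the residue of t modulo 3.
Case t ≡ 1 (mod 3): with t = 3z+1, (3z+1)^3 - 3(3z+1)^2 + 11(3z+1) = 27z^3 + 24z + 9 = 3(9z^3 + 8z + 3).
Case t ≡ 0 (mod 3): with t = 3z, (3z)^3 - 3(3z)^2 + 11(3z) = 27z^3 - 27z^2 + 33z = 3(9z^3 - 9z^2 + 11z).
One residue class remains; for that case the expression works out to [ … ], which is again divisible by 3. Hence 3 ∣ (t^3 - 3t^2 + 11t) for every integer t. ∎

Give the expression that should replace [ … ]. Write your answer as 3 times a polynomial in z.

The residues treated are {1, 0}, so the missing case is t ≡ 2 (mod 3); write t = 3z+2.
Then (3z+2)^3 - 3(3z+2)^2 + 11(3z+2) = 27z^3 + 27z^2 + 33z + 18 = 3(9z^3 + 9z^2 + 11z + 6).

3(9z^3 + 9z^2 + 11z + 6)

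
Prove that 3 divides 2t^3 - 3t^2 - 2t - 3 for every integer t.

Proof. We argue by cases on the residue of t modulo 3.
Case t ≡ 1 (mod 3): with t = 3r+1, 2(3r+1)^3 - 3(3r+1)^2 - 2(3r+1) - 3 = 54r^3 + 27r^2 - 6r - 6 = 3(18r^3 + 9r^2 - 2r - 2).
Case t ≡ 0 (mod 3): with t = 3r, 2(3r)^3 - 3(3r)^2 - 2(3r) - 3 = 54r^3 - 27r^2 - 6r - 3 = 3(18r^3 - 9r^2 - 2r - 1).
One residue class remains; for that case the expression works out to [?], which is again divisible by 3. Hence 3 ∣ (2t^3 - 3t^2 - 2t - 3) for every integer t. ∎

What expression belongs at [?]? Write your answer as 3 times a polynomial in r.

The residues treated are {1, 0}, so the missing case is t ≡ 2 (mod 3); write t = 3r+2.
Then 2(3r+2)^3 - 3(3r+2)^2 - 2(3r+2) - 3 = 54r^3 + 81r^2 + 30r - 3 = 3(18r^3 + 27r^2 + 10r - 1).

3(18r^3 + 27r^2 + 10r - 1)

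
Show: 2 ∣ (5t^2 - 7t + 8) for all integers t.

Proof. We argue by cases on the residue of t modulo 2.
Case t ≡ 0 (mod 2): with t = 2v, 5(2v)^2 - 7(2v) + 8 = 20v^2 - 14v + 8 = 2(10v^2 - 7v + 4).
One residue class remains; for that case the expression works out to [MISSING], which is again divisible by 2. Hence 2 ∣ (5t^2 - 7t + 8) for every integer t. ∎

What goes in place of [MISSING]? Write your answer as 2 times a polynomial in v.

Only t ≡ 1 (mod 2) is unaccounted for. Put t = 2v+1:
5(2v+1)^2 - 7(2v+1) + 8 expands to 20v^2 + 6v + 6,
and factoring out 2 leaves 2(10v^2 + 3v + 3).

2(10v^2 + 3v + 3)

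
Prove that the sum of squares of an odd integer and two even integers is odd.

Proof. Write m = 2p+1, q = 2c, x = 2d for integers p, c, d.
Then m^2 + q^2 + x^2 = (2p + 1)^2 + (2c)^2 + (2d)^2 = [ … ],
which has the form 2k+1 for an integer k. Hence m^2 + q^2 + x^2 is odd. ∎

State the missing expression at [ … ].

Expanding: (2p + 1)^2 + (2c)^2 + (2d)^2 = 4c^2 + 4d^2 + 4p^2 + 4p + 1.
Every term except the constant is even, so this is 2(2c^2 + 2d^2 + 2p^2 + 2p) + 1,
and 2c^2 + 2d^2 + 2p^2 + 2p ∈ ℤ gives the required form.

2(2c^2 + 2d^2 + 2p^2 + 2p) + 1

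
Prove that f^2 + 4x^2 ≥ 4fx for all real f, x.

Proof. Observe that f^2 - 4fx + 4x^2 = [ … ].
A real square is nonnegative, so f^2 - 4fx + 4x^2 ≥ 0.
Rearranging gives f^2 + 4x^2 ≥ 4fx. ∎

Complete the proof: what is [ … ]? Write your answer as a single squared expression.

The leading and trailing coefficients are 1^2 and 2^2, and 4 = 2·1·2, so the trinomial is (f - 2x)^2.
Hence f^2 - 4fx + 4x^2 ≥ 0.

(f - 2x)^2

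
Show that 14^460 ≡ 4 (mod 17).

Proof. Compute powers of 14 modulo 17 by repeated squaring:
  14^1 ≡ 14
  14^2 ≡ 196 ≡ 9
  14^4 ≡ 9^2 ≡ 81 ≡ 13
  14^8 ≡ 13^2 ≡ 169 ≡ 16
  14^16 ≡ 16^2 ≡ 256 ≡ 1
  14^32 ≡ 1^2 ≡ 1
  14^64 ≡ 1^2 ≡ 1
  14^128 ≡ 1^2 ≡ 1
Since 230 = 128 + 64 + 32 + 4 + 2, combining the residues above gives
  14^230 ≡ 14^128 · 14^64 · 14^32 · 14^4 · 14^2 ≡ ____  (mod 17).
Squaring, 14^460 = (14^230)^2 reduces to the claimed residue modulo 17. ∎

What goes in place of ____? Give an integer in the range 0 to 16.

Multiply the listed residues: 1 · 1 · 1 · 13 · 9 = 1 → 1 → 13 → 117.
Reducing modulo 17: 117 = 6·17 + 15, so 14^230 ≡ 15.

15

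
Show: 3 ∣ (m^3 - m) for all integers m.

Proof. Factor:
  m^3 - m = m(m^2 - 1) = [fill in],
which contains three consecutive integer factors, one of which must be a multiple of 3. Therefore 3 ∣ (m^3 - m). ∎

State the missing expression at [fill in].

(m - 1)m(m + 1)

m(m^2 - 1) = m(m - 1)(m + 1) = (m - 1)m(m + 1).
These three factors are consecutive integers, so their product is divisible by 3.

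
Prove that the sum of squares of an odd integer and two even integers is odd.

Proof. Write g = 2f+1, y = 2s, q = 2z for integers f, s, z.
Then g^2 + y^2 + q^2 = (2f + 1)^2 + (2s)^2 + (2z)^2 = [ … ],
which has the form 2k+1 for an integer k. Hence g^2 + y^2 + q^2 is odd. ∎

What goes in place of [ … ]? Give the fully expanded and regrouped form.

(2f + 1)^2 + (2s)^2 + (2z)^2 = 4f^2 + 4f + 4s^2 + 4z^2 + 1
= 2(2f^2 + 2f + 2s^2 + 2z^2) + 1.
Since 2f^2 + 2f + 2s^2 + 2z^2 is an integer, the sum of squares is of the form 2k+1 for an integer k.

2(2f^2 + 2f + 2s^2 + 2z^2) + 1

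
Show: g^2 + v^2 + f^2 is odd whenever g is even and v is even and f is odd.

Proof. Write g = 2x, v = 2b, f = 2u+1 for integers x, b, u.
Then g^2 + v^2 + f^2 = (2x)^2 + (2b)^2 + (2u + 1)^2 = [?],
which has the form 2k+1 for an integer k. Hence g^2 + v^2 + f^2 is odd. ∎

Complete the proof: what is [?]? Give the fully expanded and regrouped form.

2(2b^2 + 2u^2 + 2u + 2x^2) + 1

Expanding: (2x)^2 + (2b)^2 + (2u + 1)^2 = 4b^2 + 4u^2 + 4u + 4x^2 + 1.
Every term except the constant is even, so this is 2(2b^2 + 2u^2 + 2u + 2x^2) + 1,
and 2b^2 + 2u^2 + 2u + 2x^2 ∈ ℤ gives the required form.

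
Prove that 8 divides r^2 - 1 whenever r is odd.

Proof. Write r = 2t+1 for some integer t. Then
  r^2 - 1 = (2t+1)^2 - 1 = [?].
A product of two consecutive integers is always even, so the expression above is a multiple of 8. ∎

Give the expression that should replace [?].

(2t+1)^2 - 1 = 4t^2 + 4t + 1 - 1 = 4t^2 + 4t = 4t(t+1).
Since t and t+1 are consecutive, t(t+1) is even, and 4·(even) is a multiple of 8.

4t(t + 1)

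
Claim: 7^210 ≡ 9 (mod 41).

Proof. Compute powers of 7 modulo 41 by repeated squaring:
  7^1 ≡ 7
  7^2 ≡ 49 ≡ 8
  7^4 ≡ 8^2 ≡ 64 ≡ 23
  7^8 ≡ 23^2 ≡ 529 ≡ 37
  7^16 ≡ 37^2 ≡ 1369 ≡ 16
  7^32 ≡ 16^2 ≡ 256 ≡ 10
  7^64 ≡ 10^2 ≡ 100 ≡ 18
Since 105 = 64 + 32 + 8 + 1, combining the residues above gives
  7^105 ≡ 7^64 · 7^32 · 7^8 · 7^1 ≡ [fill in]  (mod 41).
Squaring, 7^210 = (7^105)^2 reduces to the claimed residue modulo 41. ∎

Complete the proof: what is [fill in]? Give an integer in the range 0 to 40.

3

Multiply the listed residues: 18 · 10 · 37 · 7 = 180 → 6660 → 46620.
Reducing modulo 41: 46620 = 1137·41 + 3, so 7^105 ≡ 3.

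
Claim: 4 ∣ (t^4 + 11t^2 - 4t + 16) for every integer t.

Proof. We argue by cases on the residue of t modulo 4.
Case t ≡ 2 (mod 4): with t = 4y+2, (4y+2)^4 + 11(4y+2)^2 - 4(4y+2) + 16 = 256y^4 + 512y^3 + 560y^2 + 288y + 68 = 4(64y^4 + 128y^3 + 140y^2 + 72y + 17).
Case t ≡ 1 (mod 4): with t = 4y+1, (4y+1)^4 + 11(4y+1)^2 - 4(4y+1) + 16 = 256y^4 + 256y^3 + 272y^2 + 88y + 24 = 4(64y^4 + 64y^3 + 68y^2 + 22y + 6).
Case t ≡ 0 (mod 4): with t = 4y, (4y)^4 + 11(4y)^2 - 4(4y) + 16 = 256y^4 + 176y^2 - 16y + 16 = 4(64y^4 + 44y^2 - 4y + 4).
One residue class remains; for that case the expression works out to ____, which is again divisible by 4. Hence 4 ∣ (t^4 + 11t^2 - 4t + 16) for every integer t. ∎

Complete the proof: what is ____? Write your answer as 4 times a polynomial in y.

4(64y^4 + 192y^3 + 260y^2 + 170y + 46)

The residues treated are {2, 1, 0}, so the missing case is t ≡ 3 (mod 4); write t = 4y+3.
Then (4y+3)^4 + 11(4y+3)^2 - 4(4y+3) + 16 = 256y^4 + 768y^3 + 1040y^2 + 680y + 184 = 4(64y^4 + 192y^3 + 260y^2 + 170y + 46).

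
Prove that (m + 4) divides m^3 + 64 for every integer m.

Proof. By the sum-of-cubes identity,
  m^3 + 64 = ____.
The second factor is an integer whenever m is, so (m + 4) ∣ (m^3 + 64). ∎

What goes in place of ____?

(m + 4)(m^2 - 4m + 16)

a^3 + b^3 = (a + b)(a^2 - ab + b^2). With a = m, b = 4:
m^3 + 64 = (m + 4)(m^2 - 4m + 16).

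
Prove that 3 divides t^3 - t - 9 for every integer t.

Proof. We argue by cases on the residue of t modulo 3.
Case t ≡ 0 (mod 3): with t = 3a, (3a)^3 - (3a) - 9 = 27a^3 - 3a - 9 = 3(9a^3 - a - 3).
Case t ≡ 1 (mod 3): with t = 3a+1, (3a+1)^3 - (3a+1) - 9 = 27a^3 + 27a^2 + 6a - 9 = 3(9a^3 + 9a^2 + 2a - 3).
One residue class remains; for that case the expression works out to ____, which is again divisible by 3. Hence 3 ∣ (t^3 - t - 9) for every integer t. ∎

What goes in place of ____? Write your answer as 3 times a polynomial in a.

Only t ≡ 2 (mod 3) is unaccounted for. Put t = 3a+2:
(3a+2)^3 - (3a+2) - 9 expands to 27a^3 + 54a^2 + 33a - 3,
and factoring out 3 leaves 3(9a^3 + 18a^2 + 11a - 1).

3(9a^3 + 18a^2 + 11a - 1)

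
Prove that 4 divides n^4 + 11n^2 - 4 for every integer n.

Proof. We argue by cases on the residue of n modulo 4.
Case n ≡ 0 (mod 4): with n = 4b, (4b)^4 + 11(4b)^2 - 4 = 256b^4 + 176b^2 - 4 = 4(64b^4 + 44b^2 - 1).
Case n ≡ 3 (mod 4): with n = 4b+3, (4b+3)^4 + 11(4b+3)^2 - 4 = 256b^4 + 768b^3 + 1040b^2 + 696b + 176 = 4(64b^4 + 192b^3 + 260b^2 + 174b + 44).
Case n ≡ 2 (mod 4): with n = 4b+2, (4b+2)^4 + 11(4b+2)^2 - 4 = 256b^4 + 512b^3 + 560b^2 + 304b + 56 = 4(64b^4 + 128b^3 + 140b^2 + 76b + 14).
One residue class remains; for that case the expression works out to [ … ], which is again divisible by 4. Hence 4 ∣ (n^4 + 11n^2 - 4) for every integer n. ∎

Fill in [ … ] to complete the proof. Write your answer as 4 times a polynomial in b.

4(64b^4 + 64b^3 + 68b^2 + 26b + 2)

The residues treated are {0, 3, 2}, so the missing case is n ≡ 1 (mod 4); write n = 4b+1.
Then (4b+1)^4 + 11(4b+1)^2 - 4 = 256b^4 + 256b^3 + 272b^2 + 104b + 8 = 4(64b^4 + 64b^3 + 68b^2 + 26b + 2).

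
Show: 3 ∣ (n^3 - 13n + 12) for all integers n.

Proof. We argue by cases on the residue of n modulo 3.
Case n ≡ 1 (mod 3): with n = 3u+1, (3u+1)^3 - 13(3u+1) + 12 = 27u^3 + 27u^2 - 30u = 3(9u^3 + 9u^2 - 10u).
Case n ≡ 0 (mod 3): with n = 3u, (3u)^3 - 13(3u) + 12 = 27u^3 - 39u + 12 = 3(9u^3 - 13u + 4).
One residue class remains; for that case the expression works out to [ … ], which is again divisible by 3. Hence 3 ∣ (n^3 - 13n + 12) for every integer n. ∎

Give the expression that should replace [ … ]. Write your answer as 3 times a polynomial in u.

Only n ≡ 2 (mod 3) is unaccounted for. Put n = 3u+2:
(3u+2)^3 - 13(3u+2) + 12 expands to 27u^3 + 54u^2 - 3u - 6,
and factoring out 3 leaves 3(9u^3 + 18u^2 - u - 2).

3(9u^3 + 18u^2 - u - 2)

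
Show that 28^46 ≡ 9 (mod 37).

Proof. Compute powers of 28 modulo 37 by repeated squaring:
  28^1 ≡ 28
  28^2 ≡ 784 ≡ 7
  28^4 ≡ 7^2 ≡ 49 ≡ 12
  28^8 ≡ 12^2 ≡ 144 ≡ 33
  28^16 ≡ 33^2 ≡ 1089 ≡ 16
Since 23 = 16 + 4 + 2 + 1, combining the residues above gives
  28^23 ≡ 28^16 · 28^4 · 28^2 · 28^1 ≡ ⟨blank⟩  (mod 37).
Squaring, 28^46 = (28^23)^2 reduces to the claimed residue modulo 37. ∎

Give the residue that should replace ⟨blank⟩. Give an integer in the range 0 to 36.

3

Multiply the listed residues: 16 · 12 · 7 · 28 = 192 → 1344 → 37632.
Reducing modulo 37: 37632 = 1017·37 + 3, so 28^23 ≡ 3.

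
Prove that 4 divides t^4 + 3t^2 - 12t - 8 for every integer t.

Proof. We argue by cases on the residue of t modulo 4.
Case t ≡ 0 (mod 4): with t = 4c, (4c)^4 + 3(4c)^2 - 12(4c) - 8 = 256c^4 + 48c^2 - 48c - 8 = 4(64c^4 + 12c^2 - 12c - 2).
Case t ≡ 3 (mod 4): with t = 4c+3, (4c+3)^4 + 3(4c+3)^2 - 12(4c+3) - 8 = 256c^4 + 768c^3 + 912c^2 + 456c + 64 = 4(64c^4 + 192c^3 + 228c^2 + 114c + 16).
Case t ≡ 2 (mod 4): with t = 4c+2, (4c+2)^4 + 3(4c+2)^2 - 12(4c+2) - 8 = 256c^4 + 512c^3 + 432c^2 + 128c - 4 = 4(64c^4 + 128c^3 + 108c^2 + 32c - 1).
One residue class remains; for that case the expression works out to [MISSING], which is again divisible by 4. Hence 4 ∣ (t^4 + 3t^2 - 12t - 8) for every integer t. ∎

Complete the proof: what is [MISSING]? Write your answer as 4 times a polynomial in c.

The residues treated are {0, 3, 2}, so the missing case is t ≡ 1 (mod 4); write t = 4c+1.
Then (4c+1)^4 + 3(4c+1)^2 - 12(4c+1) - 8 = 256c^4 + 256c^3 + 144c^2 - 8c - 16 = 4(64c^4 + 64c^3 + 36c^2 - 2c - 4).

4(64c^4 + 64c^3 + 36c^2 - 2c - 4)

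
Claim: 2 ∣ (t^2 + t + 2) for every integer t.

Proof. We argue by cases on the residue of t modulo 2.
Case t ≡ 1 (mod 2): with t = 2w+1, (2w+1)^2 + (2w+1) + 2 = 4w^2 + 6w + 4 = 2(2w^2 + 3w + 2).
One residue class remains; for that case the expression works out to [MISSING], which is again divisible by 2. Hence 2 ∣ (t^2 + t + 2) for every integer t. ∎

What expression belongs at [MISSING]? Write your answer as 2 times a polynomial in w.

2(2w^2 + w + 1)

Only t ≡ 0 (mod 2) is unaccounted for. Put t = 2w:
(2w)^2 + (2w) + 2 expands to 4w^2 + 2w + 2,
and factoring out 2 leaves 2(2w^2 + w + 1).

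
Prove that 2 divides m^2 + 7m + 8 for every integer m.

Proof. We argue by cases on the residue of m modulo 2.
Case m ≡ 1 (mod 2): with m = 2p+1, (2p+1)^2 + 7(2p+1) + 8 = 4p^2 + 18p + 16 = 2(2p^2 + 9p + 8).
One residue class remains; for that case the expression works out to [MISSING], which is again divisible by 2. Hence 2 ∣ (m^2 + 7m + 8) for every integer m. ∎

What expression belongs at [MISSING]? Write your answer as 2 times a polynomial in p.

2(2p^2 + 7p + 4)

The residues treated are {1}, so the missing case is m ≡ 0 (mod 2); write m = 2p.
Then (2p)^2 + 7(2p) + 8 = 4p^2 + 14p + 8 = 2(2p^2 + 7p + 4).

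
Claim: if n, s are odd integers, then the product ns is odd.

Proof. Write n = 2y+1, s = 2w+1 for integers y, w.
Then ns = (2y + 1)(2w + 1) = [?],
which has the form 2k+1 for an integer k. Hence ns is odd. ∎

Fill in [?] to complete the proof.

(2y + 1)(2w + 1) = 4wy + 2w + 2y + 1
= 2(2wy + w + y) + 1.
Since 2wy + w + y is an integer, the product is of the form 2k+1 for an integer k.

2(2wy + w + y) + 1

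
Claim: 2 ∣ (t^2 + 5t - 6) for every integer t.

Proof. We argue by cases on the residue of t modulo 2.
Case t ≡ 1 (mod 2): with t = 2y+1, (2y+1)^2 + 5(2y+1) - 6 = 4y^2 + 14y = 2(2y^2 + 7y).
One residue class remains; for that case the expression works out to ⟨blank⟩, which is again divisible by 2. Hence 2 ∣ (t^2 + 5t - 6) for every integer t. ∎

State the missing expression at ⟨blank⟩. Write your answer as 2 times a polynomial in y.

Only t ≡ 0 (mod 2) is unaccounted for. Put t = 2y:
(2y)^2 + 5(2y) - 6 expands to 4y^2 + 10y - 6,
and factoring out 2 leaves 2(2y^2 + 5y - 3).

2(2y^2 + 5y - 3)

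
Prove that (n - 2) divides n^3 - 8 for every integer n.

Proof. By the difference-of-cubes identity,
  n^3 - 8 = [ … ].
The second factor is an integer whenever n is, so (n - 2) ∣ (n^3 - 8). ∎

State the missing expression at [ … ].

(n - 2)(n^2 + 2n + 4)

Polynomial division of n^3 - 8 by n - 2 leaves remainder 0 and quotient n^2 + 2n + 4.
Hence n^3 - 8 = (n - 2)(n^2 + 2n + 4).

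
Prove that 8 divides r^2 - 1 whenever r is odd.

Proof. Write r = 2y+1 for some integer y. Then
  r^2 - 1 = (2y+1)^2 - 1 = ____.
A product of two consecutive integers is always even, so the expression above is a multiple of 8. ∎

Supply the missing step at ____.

4y(y + 1)

(2y+1)^2 - 1 = 4y^2 + 4y + 1 - 1 = 4y^2 + 4y = 4y(y+1).
Since y and y+1 are consecutive, y(y+1) is even, and 4·(even) is a multiple of 8.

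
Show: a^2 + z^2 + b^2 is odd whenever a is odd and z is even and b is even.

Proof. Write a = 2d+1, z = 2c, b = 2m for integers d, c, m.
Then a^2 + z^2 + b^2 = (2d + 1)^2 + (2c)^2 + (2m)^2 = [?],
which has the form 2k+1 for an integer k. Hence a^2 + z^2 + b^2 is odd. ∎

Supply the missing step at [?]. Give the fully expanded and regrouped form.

2(2c^2 + 2d^2 + 2d + 2m^2) + 1

Expanding: (2d + 1)^2 + (2c)^2 + (2m)^2 = 4c^2 + 4d^2 + 4d + 4m^2 + 1.
Every term except the constant is even, so this is 2(2c^2 + 2d^2 + 2d + 2m^2) + 1,
and 2c^2 + 2d^2 + 2d + 2m^2 ∈ ℤ gives the required form.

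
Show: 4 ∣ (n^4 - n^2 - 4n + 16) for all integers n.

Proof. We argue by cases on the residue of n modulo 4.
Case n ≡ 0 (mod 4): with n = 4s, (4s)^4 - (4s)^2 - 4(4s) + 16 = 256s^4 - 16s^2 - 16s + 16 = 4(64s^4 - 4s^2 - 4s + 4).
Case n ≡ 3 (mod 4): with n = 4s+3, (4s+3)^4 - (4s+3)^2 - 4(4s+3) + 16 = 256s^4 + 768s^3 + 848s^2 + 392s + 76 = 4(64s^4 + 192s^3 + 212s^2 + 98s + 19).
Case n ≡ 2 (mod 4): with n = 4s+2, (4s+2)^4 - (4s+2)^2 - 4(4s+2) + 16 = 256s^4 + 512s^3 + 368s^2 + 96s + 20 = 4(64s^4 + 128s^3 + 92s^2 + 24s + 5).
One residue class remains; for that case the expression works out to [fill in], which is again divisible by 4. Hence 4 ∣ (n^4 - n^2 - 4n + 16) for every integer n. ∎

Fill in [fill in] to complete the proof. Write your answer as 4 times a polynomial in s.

4(64s^4 + 64s^3 + 20s^2 - 2s + 3)

Only n ≡ 1 (mod 4) is unaccounted for. Put n = 4s+1:
(4s+1)^4 - (4s+1)^2 - 4(4s+1) + 16 expands to 256s^4 + 256s^3 + 80s^2 - 8s + 12,
and factoring out 4 leaves 4(64s^4 + 64s^3 + 20s^2 - 2s + 3).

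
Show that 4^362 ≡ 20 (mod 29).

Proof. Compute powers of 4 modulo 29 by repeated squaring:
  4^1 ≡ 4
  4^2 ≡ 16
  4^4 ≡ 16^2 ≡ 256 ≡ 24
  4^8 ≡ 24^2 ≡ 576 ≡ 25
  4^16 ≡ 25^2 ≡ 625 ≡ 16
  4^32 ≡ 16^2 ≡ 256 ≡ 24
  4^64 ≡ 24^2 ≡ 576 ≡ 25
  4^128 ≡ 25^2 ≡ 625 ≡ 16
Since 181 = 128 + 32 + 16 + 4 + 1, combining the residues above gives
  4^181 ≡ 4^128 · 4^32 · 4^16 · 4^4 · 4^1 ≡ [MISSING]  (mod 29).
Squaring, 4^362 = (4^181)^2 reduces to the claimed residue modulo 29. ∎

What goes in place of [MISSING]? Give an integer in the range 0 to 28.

4^128 · 4^32 · 4^16 · 4^4 · 4^1 ≡ 16 · 24 · 16 · 24 · 4 = 589824.
589824 mod 29 = 22, so 4^181 ≡ 22 (mod 29).

22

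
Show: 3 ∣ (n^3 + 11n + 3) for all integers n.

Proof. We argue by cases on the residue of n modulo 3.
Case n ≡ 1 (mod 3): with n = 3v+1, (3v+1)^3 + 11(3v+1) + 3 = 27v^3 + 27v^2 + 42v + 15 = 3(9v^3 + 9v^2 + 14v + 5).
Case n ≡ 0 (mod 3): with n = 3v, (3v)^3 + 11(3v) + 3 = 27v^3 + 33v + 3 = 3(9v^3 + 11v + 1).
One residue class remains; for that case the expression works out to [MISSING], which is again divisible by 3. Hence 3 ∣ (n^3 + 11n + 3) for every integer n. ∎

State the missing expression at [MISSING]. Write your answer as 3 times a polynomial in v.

The residues treated are {1, 0}, so the missing case is n ≡ 2 (mod 3); write n = 3v+2.
Then (3v+2)^3 + 11(3v+2) + 3 = 27v^3 + 54v^2 + 69v + 33 = 3(9v^3 + 18v^2 + 23v + 11).

3(9v^3 + 18v^2 + 23v + 11)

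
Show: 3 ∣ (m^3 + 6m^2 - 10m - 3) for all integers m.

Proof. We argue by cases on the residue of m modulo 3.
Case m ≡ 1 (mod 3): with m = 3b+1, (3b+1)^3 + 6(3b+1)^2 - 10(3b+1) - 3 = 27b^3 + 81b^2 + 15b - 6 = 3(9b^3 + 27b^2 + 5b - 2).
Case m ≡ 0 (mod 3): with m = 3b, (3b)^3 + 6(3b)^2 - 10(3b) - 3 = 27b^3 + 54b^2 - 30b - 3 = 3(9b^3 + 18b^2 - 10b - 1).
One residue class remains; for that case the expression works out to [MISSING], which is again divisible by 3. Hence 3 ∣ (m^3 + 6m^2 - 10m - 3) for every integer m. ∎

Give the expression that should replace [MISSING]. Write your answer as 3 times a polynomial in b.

3(9b^3 + 36b^2 + 26b + 3)

The residues treated are {1, 0}, so the missing case is m ≡ 2 (mod 3); write m = 3b+2.
Then (3b+2)^3 + 6(3b+2)^2 - 10(3b+2) - 3 = 27b^3 + 108b^2 + 78b + 9 = 3(9b^3 + 36b^2 + 26b + 3).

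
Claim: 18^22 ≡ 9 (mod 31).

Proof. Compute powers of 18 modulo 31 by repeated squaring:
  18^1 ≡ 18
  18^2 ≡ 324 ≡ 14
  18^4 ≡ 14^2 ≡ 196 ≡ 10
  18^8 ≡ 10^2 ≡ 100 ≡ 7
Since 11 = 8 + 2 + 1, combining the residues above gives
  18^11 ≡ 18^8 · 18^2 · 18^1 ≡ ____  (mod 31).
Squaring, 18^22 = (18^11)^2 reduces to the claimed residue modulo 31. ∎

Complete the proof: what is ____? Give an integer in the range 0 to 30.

28

18^8 · 18^2 · 18^1 ≡ 7 · 14 · 18 = 1764.
1764 mod 31 = 28, so 18^11 ≡ 28 (mod 31).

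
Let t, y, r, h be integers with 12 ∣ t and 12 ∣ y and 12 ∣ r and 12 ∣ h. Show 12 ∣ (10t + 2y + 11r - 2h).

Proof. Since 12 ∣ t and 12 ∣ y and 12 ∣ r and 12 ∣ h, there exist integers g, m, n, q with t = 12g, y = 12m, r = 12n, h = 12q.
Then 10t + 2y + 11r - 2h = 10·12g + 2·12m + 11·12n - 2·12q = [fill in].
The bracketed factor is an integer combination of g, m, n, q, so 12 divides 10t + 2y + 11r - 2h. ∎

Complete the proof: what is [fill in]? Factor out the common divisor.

12(10g + 2m + 11n - 2q)

Each term has a factor of 12: 10·12g + 2·12m + 11·12n - 2·12q = 12·(10g + 2m + 11n - 2q).
Since 10g + 2m + 11n - 2q is an integer, 12 ∣ (10t + 2y + 11r - 2h).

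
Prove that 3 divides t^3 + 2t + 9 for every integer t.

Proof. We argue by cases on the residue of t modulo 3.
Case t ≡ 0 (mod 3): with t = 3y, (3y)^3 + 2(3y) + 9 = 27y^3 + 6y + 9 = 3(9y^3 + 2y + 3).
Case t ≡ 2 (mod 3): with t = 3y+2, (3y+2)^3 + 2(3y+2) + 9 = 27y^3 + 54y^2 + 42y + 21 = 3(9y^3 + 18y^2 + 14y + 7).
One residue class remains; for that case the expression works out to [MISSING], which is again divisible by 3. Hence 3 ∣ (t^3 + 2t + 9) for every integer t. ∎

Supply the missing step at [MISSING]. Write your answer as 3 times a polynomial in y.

Only t ≡ 1 (mod 3) is unaccounted for. Put t = 3y+1:
(3y+1)^3 + 2(3y+1) + 9 expands to 27y^3 + 27y^2 + 15y + 12,
and factoring out 3 leaves 3(9y^3 + 9y^2 + 5y + 4).

3(9y^3 + 9y^2 + 5y + 4)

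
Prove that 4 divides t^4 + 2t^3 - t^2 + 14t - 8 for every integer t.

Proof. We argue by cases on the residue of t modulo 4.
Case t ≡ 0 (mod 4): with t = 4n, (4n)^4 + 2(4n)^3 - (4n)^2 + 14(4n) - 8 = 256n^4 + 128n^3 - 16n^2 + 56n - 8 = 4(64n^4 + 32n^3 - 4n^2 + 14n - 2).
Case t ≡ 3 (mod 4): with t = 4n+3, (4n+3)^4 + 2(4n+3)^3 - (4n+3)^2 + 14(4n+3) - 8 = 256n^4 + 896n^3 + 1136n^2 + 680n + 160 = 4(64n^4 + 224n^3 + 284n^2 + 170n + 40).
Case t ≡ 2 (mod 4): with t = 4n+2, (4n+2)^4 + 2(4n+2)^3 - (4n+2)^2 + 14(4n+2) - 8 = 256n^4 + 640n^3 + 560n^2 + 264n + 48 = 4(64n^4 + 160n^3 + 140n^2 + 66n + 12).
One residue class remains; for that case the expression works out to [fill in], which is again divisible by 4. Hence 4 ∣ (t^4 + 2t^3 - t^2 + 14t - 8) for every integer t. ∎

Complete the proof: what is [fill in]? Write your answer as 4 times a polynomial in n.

The residues treated are {0, 3, 2}, so the missing case is t ≡ 1 (mod 4); write t = 4n+1.
Then (4n+1)^4 + 2(4n+1)^3 - (4n+1)^2 + 14(4n+1) - 8 = 256n^4 + 384n^3 + 176n^2 + 88n + 8 = 4(64n^4 + 96n^3 + 44n^2 + 22n + 2).

4(64n^4 + 96n^3 + 44n^2 + 22n + 2)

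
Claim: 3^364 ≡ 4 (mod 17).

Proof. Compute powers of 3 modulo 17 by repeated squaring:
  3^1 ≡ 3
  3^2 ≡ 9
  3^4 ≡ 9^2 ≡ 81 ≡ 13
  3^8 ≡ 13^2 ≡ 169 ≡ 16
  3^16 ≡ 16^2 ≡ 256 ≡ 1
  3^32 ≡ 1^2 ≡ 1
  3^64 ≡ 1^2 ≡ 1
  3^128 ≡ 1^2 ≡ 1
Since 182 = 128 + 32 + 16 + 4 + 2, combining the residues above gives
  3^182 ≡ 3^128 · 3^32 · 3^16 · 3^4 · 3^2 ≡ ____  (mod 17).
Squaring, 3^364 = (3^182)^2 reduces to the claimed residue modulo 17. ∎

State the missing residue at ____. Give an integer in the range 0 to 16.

Multiply the listed residues: 1 · 1 · 1 · 13 · 9 = 1 → 1 → 13 → 117.
Reducing modulo 17: 117 = 6·17 + 15, so 3^182 ≡ 15.

15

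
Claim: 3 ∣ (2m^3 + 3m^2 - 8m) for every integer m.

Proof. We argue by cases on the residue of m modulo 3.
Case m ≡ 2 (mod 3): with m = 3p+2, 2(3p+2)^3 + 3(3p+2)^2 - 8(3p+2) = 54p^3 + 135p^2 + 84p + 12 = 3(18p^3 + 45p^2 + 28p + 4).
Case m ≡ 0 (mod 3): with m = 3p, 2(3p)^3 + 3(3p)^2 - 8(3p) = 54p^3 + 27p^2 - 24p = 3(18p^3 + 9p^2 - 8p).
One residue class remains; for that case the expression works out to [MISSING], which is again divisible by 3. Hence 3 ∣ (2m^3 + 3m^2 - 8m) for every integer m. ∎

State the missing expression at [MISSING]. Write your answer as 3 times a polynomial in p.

Only m ≡ 1 (mod 3) is unaccounted for. Put m = 3p+1:
2(3p+1)^3 + 3(3p+1)^2 - 8(3p+1) expands to 54p^3 + 81p^2 + 12p - 3,
and factoring out 3 leaves 3(18p^3 + 27p^2 + 4p - 1).

3(18p^3 + 27p^2 + 4p - 1)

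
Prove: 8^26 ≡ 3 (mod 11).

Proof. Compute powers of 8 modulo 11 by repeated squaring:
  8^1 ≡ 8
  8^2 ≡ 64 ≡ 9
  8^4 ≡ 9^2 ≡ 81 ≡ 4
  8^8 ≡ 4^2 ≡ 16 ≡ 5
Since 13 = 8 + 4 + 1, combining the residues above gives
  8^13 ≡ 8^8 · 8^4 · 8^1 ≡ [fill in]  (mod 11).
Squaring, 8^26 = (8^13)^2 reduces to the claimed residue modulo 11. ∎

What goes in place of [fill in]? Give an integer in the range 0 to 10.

6

8^8 · 8^4 · 8^1 ≡ 5 · 4 · 8 = 160.
160 mod 11 = 6, so 8^13 ≡ 6 (mod 11).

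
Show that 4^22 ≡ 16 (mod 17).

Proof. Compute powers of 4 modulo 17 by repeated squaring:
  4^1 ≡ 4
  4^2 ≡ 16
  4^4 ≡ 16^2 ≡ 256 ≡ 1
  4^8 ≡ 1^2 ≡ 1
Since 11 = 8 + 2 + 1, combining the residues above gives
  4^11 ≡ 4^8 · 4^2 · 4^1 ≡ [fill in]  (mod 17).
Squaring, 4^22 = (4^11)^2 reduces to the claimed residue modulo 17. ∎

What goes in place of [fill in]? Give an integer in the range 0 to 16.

13

4^8 · 4^2 · 4^1 ≡ 1 · 16 · 4 = 64.
64 mod 17 = 13, so 4^11 ≡ 13 (mod 17).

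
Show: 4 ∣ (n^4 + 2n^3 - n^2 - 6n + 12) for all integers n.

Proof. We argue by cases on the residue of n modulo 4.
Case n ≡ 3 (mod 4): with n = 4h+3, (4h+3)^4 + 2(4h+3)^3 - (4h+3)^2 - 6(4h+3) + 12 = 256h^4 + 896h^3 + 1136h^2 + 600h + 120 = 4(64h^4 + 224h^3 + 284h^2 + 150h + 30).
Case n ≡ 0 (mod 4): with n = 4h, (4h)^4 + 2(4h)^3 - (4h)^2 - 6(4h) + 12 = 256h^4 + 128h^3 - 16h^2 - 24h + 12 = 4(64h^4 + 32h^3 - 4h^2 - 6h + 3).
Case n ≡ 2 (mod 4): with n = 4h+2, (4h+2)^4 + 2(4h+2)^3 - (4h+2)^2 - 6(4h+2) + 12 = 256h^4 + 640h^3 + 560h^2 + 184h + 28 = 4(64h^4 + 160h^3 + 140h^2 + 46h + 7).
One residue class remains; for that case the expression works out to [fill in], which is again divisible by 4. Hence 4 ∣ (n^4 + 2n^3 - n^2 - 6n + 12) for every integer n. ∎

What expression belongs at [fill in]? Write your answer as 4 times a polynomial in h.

The residues treated are {3, 0, 2}, so the missing case is n ≡ 1 (mod 4); write n = 4h+1.
Then (4h+1)^4 + 2(4h+1)^3 - (4h+1)^2 - 6(4h+1) + 12 = 256h^4 + 384h^3 + 176h^2 + 8h + 8 = 4(64h^4 + 96h^3 + 44h^2 + 2h + 2).

4(64h^4 + 96h^3 + 44h^2 + 2h + 2)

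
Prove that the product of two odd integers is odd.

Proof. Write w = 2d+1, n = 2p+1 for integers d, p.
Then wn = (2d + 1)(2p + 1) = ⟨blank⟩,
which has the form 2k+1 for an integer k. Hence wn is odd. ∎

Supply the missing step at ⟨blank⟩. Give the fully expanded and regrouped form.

2(2dp + d + p) + 1

(2d + 1)(2p + 1) = 4dp + 2d + 2p + 1
= 2(2dp + d + p) + 1.
Since 2dp + d + p is an integer, the product is of the form 2k+1 for an integer k.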